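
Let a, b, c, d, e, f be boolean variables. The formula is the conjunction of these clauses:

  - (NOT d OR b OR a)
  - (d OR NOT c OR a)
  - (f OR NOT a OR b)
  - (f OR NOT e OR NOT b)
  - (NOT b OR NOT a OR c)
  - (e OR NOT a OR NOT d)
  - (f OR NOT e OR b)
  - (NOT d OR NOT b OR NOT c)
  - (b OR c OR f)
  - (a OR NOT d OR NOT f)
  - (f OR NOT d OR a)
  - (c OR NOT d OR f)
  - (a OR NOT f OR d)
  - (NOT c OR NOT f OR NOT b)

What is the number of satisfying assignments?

8

Split on f, then a.
  f=1, a=1: c free; 3 ways for (b,d,e) × 2^1 = 6.
  f=1, a=0: a clause becomes empty — 0.
  f=0, a=1: remaining (b,c,d,e) ∈ {(1,1,0,0)} — 1.
  f=0, a=0: remaining (b,c,d,e) ∈ {(1,0,0,0)} — 1.
Total: 6 + 0 + 1 + 1 = 8.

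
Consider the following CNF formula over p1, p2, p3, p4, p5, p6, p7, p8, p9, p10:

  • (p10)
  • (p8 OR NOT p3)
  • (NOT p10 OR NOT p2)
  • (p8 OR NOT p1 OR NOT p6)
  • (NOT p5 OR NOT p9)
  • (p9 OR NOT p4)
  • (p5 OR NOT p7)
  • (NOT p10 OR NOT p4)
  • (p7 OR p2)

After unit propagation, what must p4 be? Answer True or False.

False

Unit clause (p10) sets p10 = True.
From (NOT p2 OR NOT p10) and p10 = True: p2 = False.
From (NOT p10 OR NOT p4) and p10 = True: p4 = False.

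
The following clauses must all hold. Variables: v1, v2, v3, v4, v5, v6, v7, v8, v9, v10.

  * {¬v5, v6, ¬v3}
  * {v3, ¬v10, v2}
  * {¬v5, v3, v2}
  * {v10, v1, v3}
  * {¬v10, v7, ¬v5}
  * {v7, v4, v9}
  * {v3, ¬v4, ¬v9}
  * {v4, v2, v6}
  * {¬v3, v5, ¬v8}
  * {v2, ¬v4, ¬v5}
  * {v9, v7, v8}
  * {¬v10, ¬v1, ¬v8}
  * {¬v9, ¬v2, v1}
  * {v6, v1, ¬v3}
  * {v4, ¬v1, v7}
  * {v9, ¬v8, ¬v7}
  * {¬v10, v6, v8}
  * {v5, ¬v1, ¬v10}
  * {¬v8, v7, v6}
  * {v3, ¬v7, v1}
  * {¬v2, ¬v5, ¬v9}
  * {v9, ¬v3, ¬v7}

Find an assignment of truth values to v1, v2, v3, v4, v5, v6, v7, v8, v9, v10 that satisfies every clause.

v1=1  v2=1  v3=1  v4=1  v5=0  v6=1  v7=1  v8=0  v9=1  v10=0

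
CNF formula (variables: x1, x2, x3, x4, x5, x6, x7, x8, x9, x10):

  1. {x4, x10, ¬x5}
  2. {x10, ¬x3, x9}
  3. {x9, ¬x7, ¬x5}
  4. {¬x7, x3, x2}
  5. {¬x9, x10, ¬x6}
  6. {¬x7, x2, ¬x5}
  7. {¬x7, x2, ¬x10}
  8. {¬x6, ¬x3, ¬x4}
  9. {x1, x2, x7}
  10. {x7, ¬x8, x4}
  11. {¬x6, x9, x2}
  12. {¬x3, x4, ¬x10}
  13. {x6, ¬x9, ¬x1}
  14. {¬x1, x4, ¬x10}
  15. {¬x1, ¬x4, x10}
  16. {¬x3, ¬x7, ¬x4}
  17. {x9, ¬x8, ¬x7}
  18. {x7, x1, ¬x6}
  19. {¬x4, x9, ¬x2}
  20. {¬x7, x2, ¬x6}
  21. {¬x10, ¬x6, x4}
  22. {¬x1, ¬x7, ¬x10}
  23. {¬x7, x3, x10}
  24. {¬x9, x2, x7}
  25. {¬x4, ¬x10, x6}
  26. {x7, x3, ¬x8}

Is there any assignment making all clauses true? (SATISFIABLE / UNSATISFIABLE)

x5 occurs only negated in the remaining clauses — set x5 = False.
Pure literal: x8 appears only negated; assign x8 = False.
Try x1 = False.
Branch on x2: take x2 = True.
Branch on x3: take x3 = False.
The remaining clauses are satisfied by x4 = False, x6 = False, x7 = False, x9 = False, x10 = False.
Every clause has at least one true literal under this assignment.
So x1 = F, x2 = T, x3 = F, x4 = F, x5 = F, x6 = F, x7 = F, x8 = F, x9 = F, x10 = F is a satisfying assignment.

SATISFIABLE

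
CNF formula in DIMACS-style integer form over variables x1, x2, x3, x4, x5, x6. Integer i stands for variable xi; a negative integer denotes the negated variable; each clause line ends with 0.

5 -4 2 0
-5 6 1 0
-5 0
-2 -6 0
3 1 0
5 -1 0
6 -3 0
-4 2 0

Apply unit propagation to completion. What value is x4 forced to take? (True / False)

False

(!x5) stands alone — x5 = False.
In (!x1 || x5), x5 is now false; !x1 must hold, so x1 = False.
In (x1 || x3), x1 is now false; x3 must hold, so x3 = True.
From (x6 || !x3) and x3 = True: x6 = True.
From (!x2 || !x6) and x6 = True: x2 = False.
(!x4 || x5 || x2): since x2 = False, x5 = False, the clause reduces to (!x4). x4 = False.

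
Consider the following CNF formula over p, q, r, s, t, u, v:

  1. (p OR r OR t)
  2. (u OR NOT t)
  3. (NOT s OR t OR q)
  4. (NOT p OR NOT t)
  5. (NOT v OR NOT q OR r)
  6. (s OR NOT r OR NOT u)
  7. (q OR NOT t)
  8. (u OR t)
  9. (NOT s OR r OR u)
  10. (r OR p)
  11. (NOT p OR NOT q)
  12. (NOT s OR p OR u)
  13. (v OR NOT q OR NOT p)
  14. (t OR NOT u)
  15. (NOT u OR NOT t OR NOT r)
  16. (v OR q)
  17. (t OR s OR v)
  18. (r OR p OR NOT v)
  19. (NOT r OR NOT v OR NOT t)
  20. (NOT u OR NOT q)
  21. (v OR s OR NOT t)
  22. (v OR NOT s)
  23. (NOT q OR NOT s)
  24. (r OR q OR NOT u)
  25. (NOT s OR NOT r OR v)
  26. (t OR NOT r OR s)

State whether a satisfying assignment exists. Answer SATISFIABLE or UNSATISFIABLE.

t = True:
  propagation gives u=True, p=False, q=True; an empty clause results — contradiction.
t = False:
  propagation gives u=True; an empty clause results — contradiction.
Every branch closes, so no satisfying assignment exists.

UNSATISFIABLE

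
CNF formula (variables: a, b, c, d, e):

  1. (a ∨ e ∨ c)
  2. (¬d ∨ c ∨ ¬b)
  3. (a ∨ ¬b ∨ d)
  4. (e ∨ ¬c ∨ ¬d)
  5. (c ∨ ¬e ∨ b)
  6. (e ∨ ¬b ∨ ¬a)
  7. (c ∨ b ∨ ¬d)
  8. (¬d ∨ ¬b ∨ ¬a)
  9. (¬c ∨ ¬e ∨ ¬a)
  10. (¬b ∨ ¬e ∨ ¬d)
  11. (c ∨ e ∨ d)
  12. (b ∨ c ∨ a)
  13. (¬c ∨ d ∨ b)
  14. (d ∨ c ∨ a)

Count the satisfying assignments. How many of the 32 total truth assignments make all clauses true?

The models are:
  a=0 b=0 c=1 d=1 e=1
  a=1 b=1 c=0 d=0 e=1
That's 2 in total.

2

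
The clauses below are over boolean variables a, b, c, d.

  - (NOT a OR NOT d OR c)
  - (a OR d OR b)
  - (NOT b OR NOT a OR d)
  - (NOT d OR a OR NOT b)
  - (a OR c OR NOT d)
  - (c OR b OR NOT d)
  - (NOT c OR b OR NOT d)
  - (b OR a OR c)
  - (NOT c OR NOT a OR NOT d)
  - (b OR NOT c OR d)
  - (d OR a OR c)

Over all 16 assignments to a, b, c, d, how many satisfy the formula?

2

Satisfying assignments:
  a=F b=T c=T d=F
  a=T b=F c=F d=F
Count: 2.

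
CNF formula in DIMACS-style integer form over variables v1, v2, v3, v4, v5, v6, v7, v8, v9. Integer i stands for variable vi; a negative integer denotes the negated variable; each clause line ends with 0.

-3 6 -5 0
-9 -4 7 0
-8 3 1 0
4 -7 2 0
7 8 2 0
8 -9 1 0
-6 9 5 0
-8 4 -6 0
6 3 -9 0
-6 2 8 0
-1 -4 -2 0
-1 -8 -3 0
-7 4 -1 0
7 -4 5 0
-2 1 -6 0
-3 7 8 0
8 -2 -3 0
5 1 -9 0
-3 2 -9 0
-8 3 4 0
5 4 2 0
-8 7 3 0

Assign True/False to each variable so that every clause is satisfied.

v1 = True, v2 = False, v3 = False, v4 = True, v5 = True, v6 = True, v7 = True, v8 = True, v9 = False

Check each clause:
  1. (~v3 | ~v5 | v6) — ~v3 is true.
  2. (~v4 | v7 | ~v9) — ~v9 is true.
  3. (v3 | ~v8 | v1) — v1 is true.
  4. (v4 | v2 | ~v7) — v4 is true.
  5. (v7 | v2 | v8) — v8 is true.
  6. (v1 | ~v9 | v8) — v8 is true.
  7. (v9 | v5 | ~v6) — v5 is true.
  8. (~v6 | v4 | ~v8) — v4 is true.
  9. (v6 | ~v9 | v3) — v6 is true.
  10. (v2 | ~v6 | v8) — v8 is true.
  11. (~v1 | ~v2 | ~v4) — ~v2 is true.
  12. (~v1 | ~v8 | ~v3) — ~v3 is true.
  13. (~v1 | ~v7 | v4) — v4 is true.
  14. (~v4 | v7 | v5) — v5 is true.
  15. (v1 | ~v2 | ~v6) — v1 is true.
  16. (v7 | v8 | ~v3) — v8 is true.
  17. (~v3 | v8 | ~v2) — v8 is true.
  18. (~v9 | v5 | v1) — v1 is true.
  19. (v2 | ~v3 | ~v9) — ~v3 is true.
  20. (v3 | ~v8 | v4) — v4 is true.
  21. (v2 | v4 | v5) — v4 is true.
  22. (~v8 | v7 | v3) — v7 is true.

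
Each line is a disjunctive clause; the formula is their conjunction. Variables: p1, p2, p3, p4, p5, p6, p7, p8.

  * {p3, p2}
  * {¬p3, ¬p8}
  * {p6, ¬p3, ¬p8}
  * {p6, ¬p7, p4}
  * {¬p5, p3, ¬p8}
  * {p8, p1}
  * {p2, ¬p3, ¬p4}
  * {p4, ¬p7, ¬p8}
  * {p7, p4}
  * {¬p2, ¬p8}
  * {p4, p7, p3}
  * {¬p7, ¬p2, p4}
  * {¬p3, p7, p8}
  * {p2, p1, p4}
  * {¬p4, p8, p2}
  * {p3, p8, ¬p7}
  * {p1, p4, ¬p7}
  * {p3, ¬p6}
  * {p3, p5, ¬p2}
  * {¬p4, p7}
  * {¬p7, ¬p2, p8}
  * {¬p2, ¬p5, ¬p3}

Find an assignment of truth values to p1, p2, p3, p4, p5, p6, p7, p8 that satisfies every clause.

p1=1, p2=0, p3=1, p4=0, p5=0, p6=1, p7=1, p8=0

p1 occurs only positively in the remaining clauses — set p1 = True.
Try p2 = False.
  then p3 is forced to True.
  then p8 is forced to False.
  then p4 is forced to False.
  then p7 is forced to True.
  then p6 is forced to True.
p5 is now unconstrained; take p5 = False.
Every clause has at least one true literal under this assignment.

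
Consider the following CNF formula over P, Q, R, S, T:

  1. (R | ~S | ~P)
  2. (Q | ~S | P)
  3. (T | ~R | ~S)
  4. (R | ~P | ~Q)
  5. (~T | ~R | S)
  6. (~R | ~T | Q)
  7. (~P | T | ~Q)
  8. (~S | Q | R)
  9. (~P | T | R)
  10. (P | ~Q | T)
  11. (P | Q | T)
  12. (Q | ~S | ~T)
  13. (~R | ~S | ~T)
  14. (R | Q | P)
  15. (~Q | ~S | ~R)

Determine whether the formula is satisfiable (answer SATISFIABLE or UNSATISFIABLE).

Branch on P: take P = False.
The remaining clauses are satisfied by Q = True, R = False, S = False, T = True.
Every clause has at least one true literal under this assignment.
So P=F, Q=T, R=F, S=F, T=T is a satisfying assignment.

SATISFIABLE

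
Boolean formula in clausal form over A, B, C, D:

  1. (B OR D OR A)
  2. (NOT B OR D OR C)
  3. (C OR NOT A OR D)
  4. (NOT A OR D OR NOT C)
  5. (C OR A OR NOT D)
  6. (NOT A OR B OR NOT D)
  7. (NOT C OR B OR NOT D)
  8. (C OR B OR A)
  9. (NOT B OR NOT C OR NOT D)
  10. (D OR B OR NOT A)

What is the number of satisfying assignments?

2

Satisfying assignments:
  A=F B=T C=T D=F
  A=T B=T C=F D=T
Count: 2.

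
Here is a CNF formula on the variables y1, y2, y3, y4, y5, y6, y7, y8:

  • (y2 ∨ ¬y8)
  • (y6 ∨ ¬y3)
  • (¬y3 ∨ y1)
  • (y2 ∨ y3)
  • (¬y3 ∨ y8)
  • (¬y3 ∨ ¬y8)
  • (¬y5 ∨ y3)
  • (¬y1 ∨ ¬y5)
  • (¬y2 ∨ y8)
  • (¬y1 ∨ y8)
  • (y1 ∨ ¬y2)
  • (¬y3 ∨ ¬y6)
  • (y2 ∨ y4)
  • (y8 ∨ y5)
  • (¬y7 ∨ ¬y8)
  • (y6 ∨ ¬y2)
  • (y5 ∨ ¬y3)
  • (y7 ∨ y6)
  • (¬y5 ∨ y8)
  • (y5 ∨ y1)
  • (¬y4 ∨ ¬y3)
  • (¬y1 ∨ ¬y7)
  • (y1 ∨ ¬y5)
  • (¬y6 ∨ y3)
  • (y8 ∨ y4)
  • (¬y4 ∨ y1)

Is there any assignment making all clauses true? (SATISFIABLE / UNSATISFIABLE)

UNSATISFIABLE

y3 = True:
  propagation gives y6=True; an empty clause results — contradiction.
y3 = False:
  propagation gives y2=True, y5=False, y8=True, y1=True; an empty clause results — contradiction.
Every branch closes, so no satisfying assignment exists.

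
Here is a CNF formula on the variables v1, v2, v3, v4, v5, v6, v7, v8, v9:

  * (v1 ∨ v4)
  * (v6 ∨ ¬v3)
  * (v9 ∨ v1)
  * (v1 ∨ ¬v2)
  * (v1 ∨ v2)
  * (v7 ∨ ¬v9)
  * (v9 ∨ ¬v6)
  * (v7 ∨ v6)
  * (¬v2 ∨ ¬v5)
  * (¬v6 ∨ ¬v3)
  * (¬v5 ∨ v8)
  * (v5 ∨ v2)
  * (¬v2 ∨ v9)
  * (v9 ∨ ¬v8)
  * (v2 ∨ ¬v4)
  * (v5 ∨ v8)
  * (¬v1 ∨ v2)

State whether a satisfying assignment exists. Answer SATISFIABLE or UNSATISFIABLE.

Pure literal: v3 appears only negated; assign v3 = False.
v7 occurs only positively in the remaining clauses — set v7 = True.
Try v1 = True.
  then v2 is forced to True.
  then v5 is forced to False.
  then v9 is forced to True.
  then v8 is forced to True.
v4, v6 are now unconstrained; take v4 = True, v6 = False.
So v1=1, v2=1, v3=0, v4=1, v5=0, v6=0, v7=1, v8=1, v9=1 is a satisfying assignment.

SATISFIABLE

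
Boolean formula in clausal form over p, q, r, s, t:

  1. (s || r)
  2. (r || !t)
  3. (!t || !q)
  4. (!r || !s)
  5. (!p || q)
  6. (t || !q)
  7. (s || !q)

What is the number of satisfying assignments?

3

Satisfying assignments:
  p=0 q=0 r=0 s=1 t=0
  p=0 q=0 r=1 s=0 t=0
  p=0 q=0 r=1 s=0 t=1
Count: 3.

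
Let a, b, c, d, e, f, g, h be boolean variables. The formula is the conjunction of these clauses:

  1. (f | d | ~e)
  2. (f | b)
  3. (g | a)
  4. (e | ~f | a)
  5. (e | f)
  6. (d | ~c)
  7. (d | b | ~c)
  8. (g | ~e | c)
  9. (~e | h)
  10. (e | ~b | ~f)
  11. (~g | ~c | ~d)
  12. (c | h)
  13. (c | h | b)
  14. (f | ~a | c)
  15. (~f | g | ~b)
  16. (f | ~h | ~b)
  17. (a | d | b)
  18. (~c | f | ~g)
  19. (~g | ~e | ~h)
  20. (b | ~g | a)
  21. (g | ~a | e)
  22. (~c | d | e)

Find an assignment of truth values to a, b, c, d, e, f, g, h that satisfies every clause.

Try a = True.
Branch on b: take b = False.
  then f is forced to True.
The remaining clauses are satisfied by c = True, d = True, e = True, g = False, h = True.
Every clause has at least one true literal under this assignment.

a = 1, b = 0, c = 1, d = 1, e = 1, f = 1, g = 0, h = 1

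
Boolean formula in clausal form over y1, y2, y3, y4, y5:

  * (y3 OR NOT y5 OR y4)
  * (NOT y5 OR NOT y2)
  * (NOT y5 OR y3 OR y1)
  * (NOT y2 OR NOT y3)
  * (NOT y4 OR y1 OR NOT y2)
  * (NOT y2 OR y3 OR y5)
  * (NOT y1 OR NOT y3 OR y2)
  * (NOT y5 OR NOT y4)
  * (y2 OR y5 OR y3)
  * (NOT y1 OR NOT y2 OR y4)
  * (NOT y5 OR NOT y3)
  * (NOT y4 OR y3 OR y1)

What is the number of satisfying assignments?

The models are:
  y1=F y2=F y3=T y4=F y5=F
  y1=F y2=F y3=T y4=T y5=F
That's 2 in total.

2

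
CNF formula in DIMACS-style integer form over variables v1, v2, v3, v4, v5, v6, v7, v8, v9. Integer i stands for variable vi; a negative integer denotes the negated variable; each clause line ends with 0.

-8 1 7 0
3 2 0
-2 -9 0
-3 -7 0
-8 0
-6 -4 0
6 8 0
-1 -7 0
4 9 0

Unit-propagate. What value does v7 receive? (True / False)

False

(~v8) is a unit clause: v8 = False.
In (v6 \/ v8), v8 is now false; v6 must hold, so v6 = True.
From (~v4 \/ ~v6) and v6 = True: v4 = False.
In (v4 \/ v9), v4 is now false; v9 must hold, so v9 = True.
(~v2 \/ ~v9): since v9 = True, the clause reduces to (~v2). v2 = False.
From (v2 \/ v3) and v2 = False: v3 = True.
(~v3 \/ ~v7) with v3 = True leaves only ~v7, so v7 = False.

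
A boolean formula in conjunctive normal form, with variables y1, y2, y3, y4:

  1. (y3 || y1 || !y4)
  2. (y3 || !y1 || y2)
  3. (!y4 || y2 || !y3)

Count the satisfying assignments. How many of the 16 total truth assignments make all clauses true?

10

Case analysis on y3 and y1:
  y3=1, y1=1: remaining (y2,y4) ∈ {(0,0); (1,0); (1,1)} — 3.
  y3=1, y1=0: remaining (y2,y4) ∈ {(0,0); (1,0); (1,1)} — 3.
  y3=0, y1=1: remaining (y2,y4) ∈ {(1,0); (1,1)} — 2.
  y3=0, y1=0: remaining (y2,y4) ∈ {(0,0); (1,0)} — 2.
Total: 3 + 3 + 2 + 2 = 10.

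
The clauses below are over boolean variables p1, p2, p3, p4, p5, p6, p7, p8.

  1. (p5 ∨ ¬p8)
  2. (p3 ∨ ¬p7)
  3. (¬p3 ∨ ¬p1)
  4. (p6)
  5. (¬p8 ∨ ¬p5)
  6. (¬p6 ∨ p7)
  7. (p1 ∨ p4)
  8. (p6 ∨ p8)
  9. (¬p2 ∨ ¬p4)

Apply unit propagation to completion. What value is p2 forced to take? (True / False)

Unit clause (p6) sets p6 = True.
In (¬p6 ∨ p7), ¬p6 is now false; p7 must hold, so p7 = True.
(¬p7 ∨ p3) with p7 = True leaves only p3, so p3 = True.
(¬p1 ∨ ¬p3) with p3 = True leaves only ¬p1, so p1 = False.
In (p4 ∨ p1), p1 is now false; p4 must hold, so p4 = True.
(¬p4 ∨ ¬p2): since p4 = True, the clause reduces to (¬p2). p2 = False.

False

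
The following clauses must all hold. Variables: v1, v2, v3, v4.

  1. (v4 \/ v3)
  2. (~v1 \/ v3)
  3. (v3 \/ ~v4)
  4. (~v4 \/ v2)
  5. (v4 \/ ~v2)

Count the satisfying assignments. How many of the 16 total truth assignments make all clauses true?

4

The models are:
  v1=F v2=F v3=T v4=F
  v1=F v2=T v3=T v4=T
  v1=T v2=F v3=T v4=F
  v1=T v2=T v3=T v4=T
Count: 4.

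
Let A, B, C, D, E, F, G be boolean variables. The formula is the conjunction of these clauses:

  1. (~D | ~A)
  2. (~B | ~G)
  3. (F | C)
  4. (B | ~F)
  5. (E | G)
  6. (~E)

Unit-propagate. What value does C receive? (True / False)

True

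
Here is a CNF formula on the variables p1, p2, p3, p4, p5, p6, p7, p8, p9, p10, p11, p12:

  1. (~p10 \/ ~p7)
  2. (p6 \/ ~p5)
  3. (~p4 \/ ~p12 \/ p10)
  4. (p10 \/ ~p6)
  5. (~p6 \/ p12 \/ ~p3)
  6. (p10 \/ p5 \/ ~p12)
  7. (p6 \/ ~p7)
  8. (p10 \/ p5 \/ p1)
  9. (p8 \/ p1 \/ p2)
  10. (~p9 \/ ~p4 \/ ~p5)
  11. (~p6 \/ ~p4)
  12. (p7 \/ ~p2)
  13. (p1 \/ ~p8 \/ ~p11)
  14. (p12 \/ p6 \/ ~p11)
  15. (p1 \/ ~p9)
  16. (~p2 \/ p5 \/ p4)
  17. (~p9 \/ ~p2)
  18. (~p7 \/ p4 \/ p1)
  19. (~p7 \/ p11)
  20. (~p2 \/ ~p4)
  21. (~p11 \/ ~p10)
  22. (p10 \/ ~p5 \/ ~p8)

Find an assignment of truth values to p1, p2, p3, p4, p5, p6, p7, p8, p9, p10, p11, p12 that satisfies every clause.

p1 = True, p2 = False, p3 = False, p4 = False, p5 = True, p6 = True, p7 = False, p8 = False, p9 = True, p10 = True, p11 = False, p12 = False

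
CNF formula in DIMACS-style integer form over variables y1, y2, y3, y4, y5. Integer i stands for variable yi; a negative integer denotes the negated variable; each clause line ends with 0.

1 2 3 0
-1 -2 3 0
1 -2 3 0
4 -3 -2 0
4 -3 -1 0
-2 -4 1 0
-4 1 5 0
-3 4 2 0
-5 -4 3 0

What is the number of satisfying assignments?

8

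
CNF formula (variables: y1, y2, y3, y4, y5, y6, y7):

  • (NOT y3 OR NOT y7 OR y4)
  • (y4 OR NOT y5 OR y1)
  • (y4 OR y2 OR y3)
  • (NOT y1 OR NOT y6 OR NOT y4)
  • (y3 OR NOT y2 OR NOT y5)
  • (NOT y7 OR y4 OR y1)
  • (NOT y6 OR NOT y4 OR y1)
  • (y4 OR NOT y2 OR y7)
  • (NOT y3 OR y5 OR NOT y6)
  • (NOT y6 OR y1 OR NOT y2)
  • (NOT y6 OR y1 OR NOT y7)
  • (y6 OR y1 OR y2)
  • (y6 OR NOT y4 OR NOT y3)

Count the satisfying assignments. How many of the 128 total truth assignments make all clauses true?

13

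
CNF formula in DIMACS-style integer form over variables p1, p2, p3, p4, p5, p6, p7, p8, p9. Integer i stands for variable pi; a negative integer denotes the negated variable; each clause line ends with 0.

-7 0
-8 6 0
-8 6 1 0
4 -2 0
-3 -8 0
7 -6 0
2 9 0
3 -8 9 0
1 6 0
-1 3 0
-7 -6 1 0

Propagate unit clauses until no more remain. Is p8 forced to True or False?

Unit clause (¬p7) sets p7 = False.
(¬p6 ∨ p7) with p7 = False leaves only ¬p6, so p6 = False.
(p6 ∨ ¬p8): since p6 = False, the clause reduces to (¬p8). p8 = False.

False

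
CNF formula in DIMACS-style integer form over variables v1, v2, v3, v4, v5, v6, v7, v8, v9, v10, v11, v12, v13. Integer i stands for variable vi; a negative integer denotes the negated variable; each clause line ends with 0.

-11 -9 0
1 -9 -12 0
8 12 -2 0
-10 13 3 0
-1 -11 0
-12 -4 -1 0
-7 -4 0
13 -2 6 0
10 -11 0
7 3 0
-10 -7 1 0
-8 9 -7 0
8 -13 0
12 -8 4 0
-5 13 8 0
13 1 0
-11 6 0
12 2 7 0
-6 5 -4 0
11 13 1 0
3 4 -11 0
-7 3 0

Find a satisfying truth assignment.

v1=T  v2=T  v3=T  v4=F  v5=T  v6=F  v7=F  v8=T  v9=T  v10=T  v11=F  v12=T  v13=T

Check each clause:
  1. (NOT v11 OR NOT v9) — NOT v11 is true.
  2. (v1 OR NOT v12 OR NOT v9) — v1 is true.
  3. (v12 OR NOT v2 OR v8) — v8 is true.
  4. (NOT v10 OR v13 OR v3) — v3 is true.
  5. (NOT v1 OR NOT v11) — NOT v11 is true.
  6. (NOT v4 OR NOT v12 OR NOT v1) — NOT v4 is true.
  7. (NOT v4 OR NOT v7) — NOT v7 is true.
  8. (v6 OR v13 OR NOT v2) — v13 is true.
  9. (NOT v11 OR v10) — v10 is true.
  10. (v7 OR v3) — v3 is true.
  11. (NOT v7 OR NOT v10 OR v1) — NOT v7 is true.
  12. (NOT v7 OR NOT v8 OR v9) — NOT v7 is true.
  13. (v8 OR NOT v13) — v8 is true.
  14. (NOT v8 OR v12 OR v4) — v12 is true.
  15. (v13 OR v8 OR NOT v5) — v8 is true.
  16. (v1 OR v13) — v1 is true.
  17. (NOT v11 OR v6) — NOT v11 is true.
  18. (v2 OR v7 OR v12) — v2 is true.
  19. (NOT v4 OR v5 OR NOT v6) — NOT v6 is true.
  20. (v1 OR v13 OR v11) — v1 is true.
  21. (v4 OR NOT v11 OR v3) — v3 is true.
  22. (v3 OR NOT v7) — NOT v7 is true.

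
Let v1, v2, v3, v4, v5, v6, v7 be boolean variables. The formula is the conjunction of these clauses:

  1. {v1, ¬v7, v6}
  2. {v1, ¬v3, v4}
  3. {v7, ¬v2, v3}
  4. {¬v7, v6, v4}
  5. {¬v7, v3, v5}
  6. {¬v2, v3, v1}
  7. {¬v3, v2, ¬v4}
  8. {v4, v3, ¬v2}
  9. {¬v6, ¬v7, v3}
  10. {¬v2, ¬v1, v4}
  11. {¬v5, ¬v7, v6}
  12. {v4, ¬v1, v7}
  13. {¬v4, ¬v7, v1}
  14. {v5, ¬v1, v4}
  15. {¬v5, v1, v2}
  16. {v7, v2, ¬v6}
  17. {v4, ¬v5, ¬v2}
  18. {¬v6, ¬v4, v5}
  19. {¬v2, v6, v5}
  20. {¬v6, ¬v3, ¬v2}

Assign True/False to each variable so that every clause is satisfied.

v1=T, v2=F, v3=F, v4=T, v5=F, v6=F, v7=F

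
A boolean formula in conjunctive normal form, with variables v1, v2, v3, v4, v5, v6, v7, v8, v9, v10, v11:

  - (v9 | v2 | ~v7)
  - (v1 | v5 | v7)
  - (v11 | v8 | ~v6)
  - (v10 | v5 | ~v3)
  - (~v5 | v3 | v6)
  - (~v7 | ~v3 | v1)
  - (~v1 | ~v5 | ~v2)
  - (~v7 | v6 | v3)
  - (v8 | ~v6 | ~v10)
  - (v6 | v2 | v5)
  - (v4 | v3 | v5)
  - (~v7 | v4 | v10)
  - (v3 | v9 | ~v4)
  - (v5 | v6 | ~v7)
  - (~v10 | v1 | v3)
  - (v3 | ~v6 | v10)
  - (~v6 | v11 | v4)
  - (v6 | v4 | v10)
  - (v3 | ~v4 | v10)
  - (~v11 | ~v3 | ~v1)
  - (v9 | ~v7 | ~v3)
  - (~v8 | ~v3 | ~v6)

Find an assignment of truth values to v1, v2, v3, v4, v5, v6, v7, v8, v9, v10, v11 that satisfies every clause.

v1=F, v2=F, v3=T, v4=T, v5=T, v6=F, v7=F, v8=T, v9=F, v10=T, v11=F

Branch on v1: take v1 = False.
For the remaining variables, v2 = False, v3 = True, v4 = True, v5 = True, v6 = False, v7 = False, v8 = True, v9 = False, v10 = True, v11 = False works.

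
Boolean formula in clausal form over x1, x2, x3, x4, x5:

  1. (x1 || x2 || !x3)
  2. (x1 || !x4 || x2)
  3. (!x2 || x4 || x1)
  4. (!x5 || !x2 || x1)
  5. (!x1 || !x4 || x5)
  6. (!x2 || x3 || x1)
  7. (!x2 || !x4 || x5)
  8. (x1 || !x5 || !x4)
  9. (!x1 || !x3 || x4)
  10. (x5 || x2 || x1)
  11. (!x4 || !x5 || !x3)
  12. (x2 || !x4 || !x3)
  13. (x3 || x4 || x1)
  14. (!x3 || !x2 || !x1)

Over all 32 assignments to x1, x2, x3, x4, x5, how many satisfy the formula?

The models are:
  x1=1 x2=0 x3=0 x4=0 x5=0
  x1=1 x2=0 x3=0 x4=0 x5=1
  x1=1 x2=0 x3=0 x4=1 x5=1
  x1=1 x2=1 x3=0 x4=0 x5=0
  x1=1 x2=1 x3=0 x4=0 x5=1
  x1=1 x2=1 x3=0 x4=1 x5=1
That's 6 in total.

6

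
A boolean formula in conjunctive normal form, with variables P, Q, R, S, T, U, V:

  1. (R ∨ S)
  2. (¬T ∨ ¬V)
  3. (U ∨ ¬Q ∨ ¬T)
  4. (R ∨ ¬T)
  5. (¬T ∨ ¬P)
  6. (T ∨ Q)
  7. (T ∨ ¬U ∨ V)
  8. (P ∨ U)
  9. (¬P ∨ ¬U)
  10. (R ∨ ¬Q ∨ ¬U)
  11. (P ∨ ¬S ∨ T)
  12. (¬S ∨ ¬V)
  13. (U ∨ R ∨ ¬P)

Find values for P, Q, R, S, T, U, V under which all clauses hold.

P=False, Q=False, R=True, S=True, T=True, U=True, V=False

Check each clause:
  1. (S ∨ R) — R is true.
  2. (¬T ∨ ¬V) — ¬V is true.
  3. (¬Q ∨ ¬T ∨ U) — U is true.
  4. (¬T ∨ R) — R is true.
  5. (¬P ∨ ¬T) — ¬P is true.
  6. (Q ∨ T) — T is true.
  7. (T ∨ ¬U ∨ V) — T is true.
  8. (P ∨ U) — U is true.
  9. (¬P ∨ ¬U) — ¬P is true.
  10. (¬Q ∨ ¬U ∨ R) — R is true.
  11. (¬S ∨ P ∨ T) — T is true.
  12. (¬S ∨ ¬V) — ¬V is true.
  13. (R ∨ U ∨ ¬P) — R is true.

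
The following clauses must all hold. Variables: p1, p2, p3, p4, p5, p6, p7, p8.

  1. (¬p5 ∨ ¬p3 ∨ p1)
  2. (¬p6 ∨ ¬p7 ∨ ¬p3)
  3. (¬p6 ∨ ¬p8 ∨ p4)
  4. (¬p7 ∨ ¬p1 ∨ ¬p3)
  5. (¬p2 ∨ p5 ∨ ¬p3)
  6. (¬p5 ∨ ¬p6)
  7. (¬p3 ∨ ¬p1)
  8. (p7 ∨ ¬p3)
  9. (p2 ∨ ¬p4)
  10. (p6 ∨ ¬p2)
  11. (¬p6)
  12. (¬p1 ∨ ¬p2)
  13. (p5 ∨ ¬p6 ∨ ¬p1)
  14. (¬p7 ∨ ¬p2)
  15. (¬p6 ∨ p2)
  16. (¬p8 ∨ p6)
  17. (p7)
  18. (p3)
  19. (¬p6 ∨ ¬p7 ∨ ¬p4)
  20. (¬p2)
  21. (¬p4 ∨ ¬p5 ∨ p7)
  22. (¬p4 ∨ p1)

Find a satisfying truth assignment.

p1=0, p2=0, p3=1, p4=0, p5=0, p6=0, p7=1, p8=0

(¬p6) is a unit clause, so p6 = False.
(¬p2) is a unit clause, so p2 = False.
The clause (¬p4) is unit: p4 must be False.
The clause (¬p8) is unit: p8 must be False.
(p7) is a unit clause, so p7 = True.
Unit propagation: (p3) forces p3 = True.
The clause (¬p1) is unit: p1 must be False.
The clause (¬p5) is unit: p5 must be False.
Every clause has at least one true literal under this assignment.
Check each clause:
  1. (p1 ∨ ¬p5 ∨ ¬p3) — ¬p5 is true.
  2. (¬p7 ∨ ¬p3 ∨ ¬p6) — ¬p6 is true.
  3. (¬p6 ∨ p4 ∨ ¬p8) — ¬p8 is true.
  4. (¬p1 ∨ ¬p3 ∨ ¬p7) — ¬p1 is true.
  5. (p5 ∨ ¬p3 ∨ ¬p2) — ¬p2 is true.
  6. (¬p6 ∨ ¬p5) — ¬p6 is true.
  7. (¬p3 ∨ ¬p1) — ¬p1 is true.
  8. (p7 ∨ ¬p3) — p7 is true.
  9. (¬p4 ∨ p2) — ¬p4 is true.
  10. (p6 ∨ ¬p2) — ¬p2 is true.
  11. (¬p6) — ¬p6 is true.
  12. (¬p1 ∨ ¬p2) — ¬p1 is true.
  13. (p5 ∨ ¬p6 ∨ ¬p1) — ¬p6 is true.
  14. (¬p2 ∨ ¬p7) — ¬p2 is true.
  15. (¬p6 ∨ p2) — ¬p6 is true.
  16. (p6 ∨ ¬p8) — ¬p8 is true.
  17. (p7) — p7 is true.
  18. (p3) — p3 is true.
  19. (¬p6 ∨ ¬p4 ∨ ¬p7) — ¬p6 is true.
  20. (¬p2) — ¬p2 is true.
  21. (p7 ∨ ¬p4 ∨ ¬p5) — ¬p5 is true.
  22. (p1 ∨ ¬p4) — ¬p4 is true.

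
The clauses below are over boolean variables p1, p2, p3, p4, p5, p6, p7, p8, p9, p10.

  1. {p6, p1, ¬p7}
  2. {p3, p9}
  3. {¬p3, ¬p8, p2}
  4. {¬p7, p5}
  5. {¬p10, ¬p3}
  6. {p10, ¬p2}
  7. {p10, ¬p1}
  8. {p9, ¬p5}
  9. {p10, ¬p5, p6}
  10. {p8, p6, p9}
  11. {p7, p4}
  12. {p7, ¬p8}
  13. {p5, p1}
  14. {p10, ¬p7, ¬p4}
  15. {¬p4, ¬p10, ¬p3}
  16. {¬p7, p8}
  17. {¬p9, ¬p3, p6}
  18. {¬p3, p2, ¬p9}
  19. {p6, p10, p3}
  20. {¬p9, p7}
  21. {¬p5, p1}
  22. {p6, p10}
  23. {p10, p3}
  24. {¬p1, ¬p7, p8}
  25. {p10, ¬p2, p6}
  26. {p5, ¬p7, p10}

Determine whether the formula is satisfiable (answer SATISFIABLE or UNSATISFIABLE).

p6 occurs only positively in the remaining clauses — set p6 = True.
Set p1 = True and propagate.
  then p10 is forced to True.
  then p3 is forced to False.
  then p9 is forced to True.
  then p7 is forced to True.
  then p5 is forced to True.
  then p8 is forced to True.
p2, p4 are now unconstrained; take p2 = False, p4 = False.
So p1=True  p2=False  p3=False  p4=False  p5=True  p6=True  p7=True  p8=True  p9=True  p10=True is a satisfying assignment.

SATISFIABLE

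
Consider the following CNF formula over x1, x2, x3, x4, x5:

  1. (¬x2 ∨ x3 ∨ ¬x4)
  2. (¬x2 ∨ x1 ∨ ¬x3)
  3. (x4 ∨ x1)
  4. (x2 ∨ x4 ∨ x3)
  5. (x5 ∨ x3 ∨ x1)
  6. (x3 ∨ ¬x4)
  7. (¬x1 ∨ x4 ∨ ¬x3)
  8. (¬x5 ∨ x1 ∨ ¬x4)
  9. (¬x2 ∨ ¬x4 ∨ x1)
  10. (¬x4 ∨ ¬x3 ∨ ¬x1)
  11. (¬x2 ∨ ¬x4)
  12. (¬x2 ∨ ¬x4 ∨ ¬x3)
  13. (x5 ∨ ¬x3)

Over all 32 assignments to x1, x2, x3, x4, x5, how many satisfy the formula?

Satisfying assignments:
  x1=T x2=T x3=F x4=F x5=F
  x1=T x2=T x3=F x4=F x5=T
That's 2 in total.

2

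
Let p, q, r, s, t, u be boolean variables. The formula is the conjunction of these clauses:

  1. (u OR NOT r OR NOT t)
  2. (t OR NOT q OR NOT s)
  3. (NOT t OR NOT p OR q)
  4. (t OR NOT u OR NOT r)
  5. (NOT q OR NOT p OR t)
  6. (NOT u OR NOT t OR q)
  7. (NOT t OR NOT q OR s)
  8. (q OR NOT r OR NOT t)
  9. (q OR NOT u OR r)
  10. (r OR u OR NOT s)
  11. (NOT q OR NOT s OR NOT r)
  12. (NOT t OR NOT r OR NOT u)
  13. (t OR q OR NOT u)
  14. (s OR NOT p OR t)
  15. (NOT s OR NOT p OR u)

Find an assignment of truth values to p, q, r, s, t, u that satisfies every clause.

p = F  q = F  r = F  s = F  t = T  u = F

Pure literal: p appears only negated; assign p = False.
Set q = False and propagate.
Branch on r: take r = False.
  then u is forced to False.
  then s is forced to False.
t is now unconstrained; take t = True.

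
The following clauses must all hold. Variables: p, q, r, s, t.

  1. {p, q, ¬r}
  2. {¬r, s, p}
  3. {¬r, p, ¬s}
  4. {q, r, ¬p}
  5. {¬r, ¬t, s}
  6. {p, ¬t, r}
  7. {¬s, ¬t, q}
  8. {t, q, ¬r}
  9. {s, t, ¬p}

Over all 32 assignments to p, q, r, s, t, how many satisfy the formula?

Case analysis on r and p:
  r=1, p=1: remaining (q,s,t) ∈ {(1,1,0); (1,1,1)} — 2.
  r=1, p=0: a clause becomes empty — 0.
  r=0, p=1: remaining (q,s,t) ∈ {(1,0,1); (1,1,0); (1,1,1)} — 3.
  r=0, p=0: remaining (q,s,t) ∈ {(0,0,0); (0,1,0); (1,0,0); (1,1,0)} — 4.
Total: 2 + 0 + 3 + 4 = 9.

9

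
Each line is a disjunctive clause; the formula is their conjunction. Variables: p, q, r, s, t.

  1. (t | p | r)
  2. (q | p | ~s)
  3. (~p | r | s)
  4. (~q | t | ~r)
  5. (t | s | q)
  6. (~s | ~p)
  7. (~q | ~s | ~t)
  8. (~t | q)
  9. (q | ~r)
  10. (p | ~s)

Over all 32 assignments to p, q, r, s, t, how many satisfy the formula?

Satisfying assignments:
  p=0 q=1 r=0 s=0 t=1
  p=0 q=1 r=1 s=0 t=1
  p=1 q=1 r=1 s=0 t=1
That's 3 in total.

3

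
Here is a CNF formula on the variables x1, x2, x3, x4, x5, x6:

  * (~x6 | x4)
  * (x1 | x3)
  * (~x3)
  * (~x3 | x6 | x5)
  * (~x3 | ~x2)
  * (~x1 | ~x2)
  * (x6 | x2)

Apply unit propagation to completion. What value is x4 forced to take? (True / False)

True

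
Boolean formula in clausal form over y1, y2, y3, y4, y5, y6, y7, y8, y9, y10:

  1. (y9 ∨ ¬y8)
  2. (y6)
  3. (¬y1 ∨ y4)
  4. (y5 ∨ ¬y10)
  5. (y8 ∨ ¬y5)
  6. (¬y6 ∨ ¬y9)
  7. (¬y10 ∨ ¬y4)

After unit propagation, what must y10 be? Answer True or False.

(y6) stands alone — y6 = True.
(¬y6 ∨ ¬y9): since y6 = True, the clause reduces to (¬y9). y9 = False.
In (¬y8 ∨ y9), y9 is now false; ¬y8 must hold, so y8 = False.
(¬y5 ∨ y8) with y8 = False leaves only ¬y5, so y5 = False.
(y5 ∨ ¬y10): since y5 = False, the clause reduces to (¬y10). y10 = False.

False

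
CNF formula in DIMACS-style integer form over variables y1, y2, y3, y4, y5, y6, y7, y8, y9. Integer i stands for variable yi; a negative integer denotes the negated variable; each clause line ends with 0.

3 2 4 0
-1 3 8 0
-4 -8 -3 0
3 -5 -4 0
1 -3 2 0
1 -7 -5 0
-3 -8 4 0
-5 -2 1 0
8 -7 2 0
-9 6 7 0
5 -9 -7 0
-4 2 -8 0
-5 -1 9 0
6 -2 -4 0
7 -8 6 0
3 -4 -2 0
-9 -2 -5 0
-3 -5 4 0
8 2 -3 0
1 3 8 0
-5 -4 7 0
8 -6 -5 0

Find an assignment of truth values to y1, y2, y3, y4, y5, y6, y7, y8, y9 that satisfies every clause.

y1=0, y2=1, y3=1, y4=1, y5=0, y6=1, y7=0, y8=0, y9=0

Check each clause:
  1. (y4 ∨ y2 ∨ y3) — y2 is true.
  2. (y3 ∨ ¬y1 ∨ y8) — y3 is true.
  3. (¬y8 ∨ ¬y3 ∨ ¬y4) — ¬y8 is true.
  4. (y3 ∨ ¬y5 ∨ ¬y4) — y3 is true.
  5. (y2 ∨ y1 ∨ ¬y3) — y2 is true.
  6. (¬y7 ∨ y1 ∨ ¬y5) — ¬y7 is true.
  7. (¬y3 ∨ y4 ∨ ¬y8) — ¬y8 is true.
  8. (¬y5 ∨ ¬y2 ∨ y1) — ¬y5 is true.
  9. (y2 ∨ ¬y7 ∨ y8) — ¬y7 is true.
  10. (y6 ∨ ¬y9 ∨ y7) — y6 is true.
  11. (¬y9 ∨ y5 ∨ ¬y7) — ¬y7 is true.
  12. (y2 ∨ ¬y4 ∨ ¬y8) — ¬y8 is true.
  13. (¬y1 ∨ ¬y5 ∨ y9) — ¬y5 is true.
  14. (¬y2 ∨ ¬y4 ∨ y6) — y6 is true.
  15. (¬y8 ∨ y6 ∨ y7) — ¬y8 is true.
  16. (y3 ∨ ¬y4 ∨ ¬y2) — y3 is true.
  17. (¬y9 ∨ ¬y5 ∨ ¬y2) — ¬y5 is true.
  18. (y4 ∨ ¬y3 ∨ ¬y5) — ¬y5 is true.
  19. (y2 ∨ ¬y3 ∨ y8) — y2 is true.
  20. (y3 ∨ y1 ∨ y8) — y3 is true.
  21. (¬y4 ∨ ¬y5 ∨ y7) — ¬y5 is true.
  22. (¬y5 ∨ ¬y6 ∨ y8) — ¬y5 is true.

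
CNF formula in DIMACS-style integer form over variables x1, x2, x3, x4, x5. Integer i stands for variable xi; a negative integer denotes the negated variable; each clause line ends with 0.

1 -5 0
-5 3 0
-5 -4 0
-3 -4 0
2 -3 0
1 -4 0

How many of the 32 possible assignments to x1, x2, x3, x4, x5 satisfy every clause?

Split on x3, then x4.
  x3=1, x4=1: a clause becomes empty — 0.
  x3=1, x4=0: remaining (x1,x2,x5) ∈ {(0,1,0); (1,1,0); (1,1,1)} — 3.
  x3=0, x4=1: remaining (x1,x2,x5) ∈ {(1,0,0); (1,1,0)} — 2.
  x3=0, x4=0: remaining (x1,x2,x5) ∈ {(0,0,0); (0,1,0); (1,0,0); (1,1,0)} — 4.
Total: 0 + 3 + 2 + 4 = 9.

9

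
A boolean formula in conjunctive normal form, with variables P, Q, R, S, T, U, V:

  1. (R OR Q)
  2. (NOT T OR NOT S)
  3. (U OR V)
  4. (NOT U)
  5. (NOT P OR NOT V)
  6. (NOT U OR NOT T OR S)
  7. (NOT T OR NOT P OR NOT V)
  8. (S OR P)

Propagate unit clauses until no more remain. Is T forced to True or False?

False

(NOT U) is a unit clause: U = False.
(V OR U): since U = False, the clause reduces to (V). V = True.
In (NOT P OR NOT V), NOT V is now false; NOT P must hold, so P = False.
(S OR P) with P = False leaves only S, so S = True.
(NOT T OR NOT S) with S = True leaves only NOT T, so T = False.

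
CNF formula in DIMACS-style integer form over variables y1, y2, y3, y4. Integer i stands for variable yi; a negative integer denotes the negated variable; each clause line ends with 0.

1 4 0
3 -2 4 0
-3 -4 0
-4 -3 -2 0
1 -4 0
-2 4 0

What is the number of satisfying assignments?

4

The models are:
  y1=1 y2=0 y3=0 y4=0
  y1=1 y2=0 y3=0 y4=1
  y1=1 y2=0 y3=1 y4=0
  y1=1 y2=1 y3=0 y4=1
Count: 4.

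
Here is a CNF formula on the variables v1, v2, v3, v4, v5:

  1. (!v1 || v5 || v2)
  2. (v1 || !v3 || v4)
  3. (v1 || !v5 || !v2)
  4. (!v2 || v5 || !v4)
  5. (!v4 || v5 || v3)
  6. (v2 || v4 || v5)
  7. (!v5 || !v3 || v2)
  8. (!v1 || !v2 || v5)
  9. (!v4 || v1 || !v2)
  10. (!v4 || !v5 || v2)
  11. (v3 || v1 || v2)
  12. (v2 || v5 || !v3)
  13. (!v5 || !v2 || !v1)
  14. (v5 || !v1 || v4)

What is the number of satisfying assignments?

The models are:
  v1=F v2=T v3=F v4=F v5=F
  v1=T v2=F v3=F v4=F v5=T
That's 2 in total.

2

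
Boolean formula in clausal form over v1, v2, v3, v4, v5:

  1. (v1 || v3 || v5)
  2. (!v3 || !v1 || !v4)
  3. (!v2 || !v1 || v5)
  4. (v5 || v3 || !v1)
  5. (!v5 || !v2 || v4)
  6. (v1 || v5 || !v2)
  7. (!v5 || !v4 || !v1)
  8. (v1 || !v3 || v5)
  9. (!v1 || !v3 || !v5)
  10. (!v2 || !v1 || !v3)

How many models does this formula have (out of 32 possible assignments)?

8

The models are:
  v1=F v2=F v3=F v4=F v5=T
  v1=F v2=F v3=F v4=T v5=T
  v1=F v2=F v3=T v4=F v5=T
  v1=F v2=F v3=T v4=T v5=T
  v1=F v2=T v3=F v4=T v5=T
  v1=F v2=T v3=T v4=T v5=T
  v1=T v2=F v3=F v4=F v5=T
  v1=T v2=F v3=T v4=F v5=F
Count: 8.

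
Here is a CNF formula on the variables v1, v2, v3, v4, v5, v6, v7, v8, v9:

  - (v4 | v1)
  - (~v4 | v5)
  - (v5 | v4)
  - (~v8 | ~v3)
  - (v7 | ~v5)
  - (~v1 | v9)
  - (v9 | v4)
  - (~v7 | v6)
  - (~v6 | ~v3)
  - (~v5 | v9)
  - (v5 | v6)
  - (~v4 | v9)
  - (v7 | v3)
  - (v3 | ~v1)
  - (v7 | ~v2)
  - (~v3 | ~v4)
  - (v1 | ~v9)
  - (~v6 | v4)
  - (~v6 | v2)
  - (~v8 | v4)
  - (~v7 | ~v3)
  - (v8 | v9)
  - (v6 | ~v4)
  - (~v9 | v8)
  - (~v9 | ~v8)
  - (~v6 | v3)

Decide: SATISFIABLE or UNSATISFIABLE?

UNSATISFIABLE

v4 = True:
  propagation gives v5=True, v7=True, v6=True, v3=False; an empty clause results — contradiction.
v4 = False:
  propagation gives v1=True, v5=True, v7=True, v9=True; an empty clause results — contradiction.
Every branch closes, so no satisfying assignment exists.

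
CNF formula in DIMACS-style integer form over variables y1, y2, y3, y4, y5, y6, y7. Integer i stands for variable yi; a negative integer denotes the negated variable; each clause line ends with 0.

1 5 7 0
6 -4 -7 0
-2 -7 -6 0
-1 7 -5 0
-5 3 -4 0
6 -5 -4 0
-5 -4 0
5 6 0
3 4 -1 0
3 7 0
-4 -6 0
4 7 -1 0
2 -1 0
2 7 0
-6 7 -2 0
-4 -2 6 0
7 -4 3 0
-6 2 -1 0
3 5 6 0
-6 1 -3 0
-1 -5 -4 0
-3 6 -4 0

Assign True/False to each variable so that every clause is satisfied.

y1 = False, y2 = False, y3 = False, y4 = False, y5 = False, y6 = True, y7 = True

Try y1 = False.
For the remaining variables, y2 = False, y3 = False, y4 = False, y5 = False, y6 = True, y7 = True works.
Every clause has at least one true literal under this assignment.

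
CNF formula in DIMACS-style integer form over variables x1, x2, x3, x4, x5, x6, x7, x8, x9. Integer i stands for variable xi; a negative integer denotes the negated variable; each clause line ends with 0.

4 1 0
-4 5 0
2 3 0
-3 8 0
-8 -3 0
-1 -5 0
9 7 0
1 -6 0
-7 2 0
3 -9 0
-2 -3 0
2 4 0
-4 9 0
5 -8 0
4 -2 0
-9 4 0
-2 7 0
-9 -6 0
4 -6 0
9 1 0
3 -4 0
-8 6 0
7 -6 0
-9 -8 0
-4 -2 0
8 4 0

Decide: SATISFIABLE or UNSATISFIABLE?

x4 = True:
  propagation gives x5=True, x1=False, x6=False, x9=True; an empty clause results — contradiction.
x4 = False:
  propagation gives x1=True, x5=False, x2=True; an empty clause results — contradiction.
Every branch closes, so no satisfying assignment exists.

UNSATISFIABLE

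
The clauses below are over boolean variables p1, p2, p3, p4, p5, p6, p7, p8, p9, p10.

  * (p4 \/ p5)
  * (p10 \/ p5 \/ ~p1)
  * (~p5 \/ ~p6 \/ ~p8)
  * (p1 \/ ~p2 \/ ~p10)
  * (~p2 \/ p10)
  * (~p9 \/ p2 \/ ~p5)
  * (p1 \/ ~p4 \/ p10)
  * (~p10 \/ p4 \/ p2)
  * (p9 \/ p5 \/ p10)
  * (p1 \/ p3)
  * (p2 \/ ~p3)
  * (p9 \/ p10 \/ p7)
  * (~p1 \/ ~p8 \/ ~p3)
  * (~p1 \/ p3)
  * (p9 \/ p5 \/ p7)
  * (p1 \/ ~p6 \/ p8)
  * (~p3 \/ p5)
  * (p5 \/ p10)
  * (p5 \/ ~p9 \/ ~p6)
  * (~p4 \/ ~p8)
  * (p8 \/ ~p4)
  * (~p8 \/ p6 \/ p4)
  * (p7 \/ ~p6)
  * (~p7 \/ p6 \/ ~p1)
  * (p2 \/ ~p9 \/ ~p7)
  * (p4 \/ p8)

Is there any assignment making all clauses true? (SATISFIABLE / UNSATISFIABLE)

p5 = True:
  p1 = True:
    propagation gives p3=True, p2=True, p10=True, p8=False; an empty clause results — contradiction.
  p1 = False:
    propagation gives p3=True, p2=True, p10=False; an empty clause results — contradiction.
p5 = False:
  propagation gives p4=True, p3=False, p1=True; an empty clause results — contradiction.
Every branch closes, so no satisfying assignment exists.

UNSATISFIABLE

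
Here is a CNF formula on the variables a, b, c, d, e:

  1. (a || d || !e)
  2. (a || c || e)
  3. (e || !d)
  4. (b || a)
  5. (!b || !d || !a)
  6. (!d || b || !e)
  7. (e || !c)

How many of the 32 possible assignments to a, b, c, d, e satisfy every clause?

8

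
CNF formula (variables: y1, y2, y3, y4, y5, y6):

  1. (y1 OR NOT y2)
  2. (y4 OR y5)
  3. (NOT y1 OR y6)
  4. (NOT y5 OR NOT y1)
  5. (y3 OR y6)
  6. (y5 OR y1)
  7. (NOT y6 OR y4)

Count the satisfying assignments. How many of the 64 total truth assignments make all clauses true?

Case analysis on y1 and y5:
  y1=1, y5=1: a clause becomes empty — 0.
  y1=1, y5=0: remaining (y2,y3,y4,y6) ∈ {(0,0,1,1); (0,1,1,1); (1,0,1,1); (1,1,1,1)} — 4.
  y1=0, y5=1: remaining (y2,y3,y4,y6) ∈ {(0,0,1,1); (0,1,0,0); (0,1,1,0); (0,1,1,1)} — 4.
  y1=0, y5=0: a clause becomes empty — 0.
Total: 0 + 4 + 4 + 0 = 8.

8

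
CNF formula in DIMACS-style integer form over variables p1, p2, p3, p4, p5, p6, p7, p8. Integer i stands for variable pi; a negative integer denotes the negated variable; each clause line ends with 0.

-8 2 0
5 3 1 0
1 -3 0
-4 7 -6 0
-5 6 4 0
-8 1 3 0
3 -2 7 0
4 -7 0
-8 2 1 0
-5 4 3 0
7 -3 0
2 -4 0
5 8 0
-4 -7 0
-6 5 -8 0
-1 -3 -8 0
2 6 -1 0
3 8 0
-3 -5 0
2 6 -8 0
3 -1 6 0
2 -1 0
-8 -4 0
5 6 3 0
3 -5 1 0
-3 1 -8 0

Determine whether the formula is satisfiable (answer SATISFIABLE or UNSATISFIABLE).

UNSATISFIABLE

p3 = True:
  propagation gives p1=True, p7=True, p4=True; an empty clause results — contradiction.
p3 = False:
  propagation gives p8=True, p2=True, p1=True, p7=True; an empty clause results — contradiction.
Every branch closes, so no satisfying assignment exists.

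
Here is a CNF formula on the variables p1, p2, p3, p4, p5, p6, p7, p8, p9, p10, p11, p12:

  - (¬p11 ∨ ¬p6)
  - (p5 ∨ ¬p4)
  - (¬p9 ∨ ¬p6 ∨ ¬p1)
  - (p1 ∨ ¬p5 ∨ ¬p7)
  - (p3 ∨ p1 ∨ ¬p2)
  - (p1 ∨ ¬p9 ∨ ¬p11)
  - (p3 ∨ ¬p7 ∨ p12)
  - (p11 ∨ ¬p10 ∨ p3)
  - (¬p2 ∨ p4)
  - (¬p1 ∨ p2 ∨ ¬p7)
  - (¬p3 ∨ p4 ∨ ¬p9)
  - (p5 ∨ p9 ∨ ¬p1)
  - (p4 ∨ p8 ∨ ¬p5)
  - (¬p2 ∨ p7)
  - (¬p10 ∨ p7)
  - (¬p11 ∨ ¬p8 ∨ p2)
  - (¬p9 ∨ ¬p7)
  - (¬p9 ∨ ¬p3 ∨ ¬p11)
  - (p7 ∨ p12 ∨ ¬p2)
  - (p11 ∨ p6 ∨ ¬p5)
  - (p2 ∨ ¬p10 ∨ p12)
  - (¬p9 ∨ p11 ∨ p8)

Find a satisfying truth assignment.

p10 occurs only negated in the remaining clauses — set p10 = False.
Pure literal: p12 appears only positively; assign p12 = True.
Try p1 = False.
Branch on p2: take p2 = False.
The remaining clauses are satisfied by p3 = True, p4 = False, p5 = False, p6 = True, p7 = False, p8 = False, p9 = False, p11 = False.

p1=0, p2=0, p3=1, p4=0, p5=0, p6=1, p7=0, p8=0, p9=0, p10=0, p11=0, p12=1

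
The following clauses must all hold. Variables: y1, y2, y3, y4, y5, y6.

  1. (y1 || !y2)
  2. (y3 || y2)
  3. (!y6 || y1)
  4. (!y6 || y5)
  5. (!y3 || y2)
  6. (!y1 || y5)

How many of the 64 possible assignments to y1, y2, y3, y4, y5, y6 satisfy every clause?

Case analysis on y1 and y2:
  y1=1, y2=1: forces y5=1; y3, y4, y6 free → 2^3 = 8.
  y1=1, y2=0: a clause becomes empty — 0.
  y1=0, y2=1: a clause becomes empty — 0.
  y1=0, y2=0: a clause becomes empty — 0.
Total: 8 + 0 + 0 + 0 = 8.

8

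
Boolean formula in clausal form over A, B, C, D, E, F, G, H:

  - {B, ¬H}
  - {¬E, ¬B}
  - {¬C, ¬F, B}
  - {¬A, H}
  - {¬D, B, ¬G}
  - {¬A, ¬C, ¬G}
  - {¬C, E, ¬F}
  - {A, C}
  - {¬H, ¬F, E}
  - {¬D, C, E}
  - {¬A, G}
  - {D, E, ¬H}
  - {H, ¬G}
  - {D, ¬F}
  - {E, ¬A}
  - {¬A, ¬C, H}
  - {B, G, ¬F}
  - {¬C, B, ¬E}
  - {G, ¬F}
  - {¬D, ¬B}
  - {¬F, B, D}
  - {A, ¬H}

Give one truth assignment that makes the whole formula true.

A = False, B = True, C = True, D = False, E = False, F = False, G = False, H = False

Pure literal: F appears only negated; assign F = False.
Branch on A: take A = False.
  then C is forced to True.
  then H is forced to False.
  then G is forced to False.
For the remaining variables, B = True, D = False, E = False works.
Every clause has at least one true literal under this assignment.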